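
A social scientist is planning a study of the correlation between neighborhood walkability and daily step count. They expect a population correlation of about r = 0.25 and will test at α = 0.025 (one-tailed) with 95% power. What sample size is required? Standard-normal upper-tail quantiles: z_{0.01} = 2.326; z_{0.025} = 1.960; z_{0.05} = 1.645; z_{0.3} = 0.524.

Fisher's z: C = ½·ln((1+r)/(1−r)) = ½·ln(1.6667) = 0.2554.
n = ((z_{α} + z_β)/C)² + 3.
(1.960 + 1.645) / 0.2554 = 3.605 / 0.2554 = 14.115.
n = 14.115² + 3 = 199.24 + 3 = 202.2.
Round up.

n = 203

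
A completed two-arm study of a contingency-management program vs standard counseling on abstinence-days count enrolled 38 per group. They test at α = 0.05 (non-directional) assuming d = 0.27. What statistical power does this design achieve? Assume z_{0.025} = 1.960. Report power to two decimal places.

For two equal groups, power = Φ(d·√(n/2) − z_{α/2}).
d·√(n/2) = 0.27 × √(38/2) = 0.27 × 4.359 = 1.177.
z_β = 1.177 − 1.960 = -0.783.
Power = Φ(-0.783) = 0.217.

power ≈ 0.22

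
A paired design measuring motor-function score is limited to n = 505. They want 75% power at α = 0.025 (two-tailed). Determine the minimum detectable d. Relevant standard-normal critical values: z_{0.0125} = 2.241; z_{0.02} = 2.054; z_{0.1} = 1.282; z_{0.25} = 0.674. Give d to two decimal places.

For a single sample (or paired design) of n = 505: d_min = (z_{α/2} + z_β)/√n.
z-sum = 2.241 + 0.674 = 2.915.
d_min = 2.915 / √505 = 2.915 / 22.472 = 0.130.

d_min ≈ 0.13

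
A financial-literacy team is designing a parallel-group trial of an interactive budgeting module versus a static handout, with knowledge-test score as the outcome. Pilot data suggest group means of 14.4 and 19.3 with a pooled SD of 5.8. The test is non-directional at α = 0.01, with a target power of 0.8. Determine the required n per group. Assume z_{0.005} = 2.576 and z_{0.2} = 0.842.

n = 33 per group

Cohen's d = |M₁ − M₂| / SD_pooled = |14.4 − 19.3| / 5.8 = 4.9 / 5.8 = 0.845.
For two independent groups with equal n: n = 2·((z_{α/2} + z_β) / d)².
z_{α/2} + z_β = 2.576 + 0.842 = 3.418.
n = 2 × (3.418 / 0.845)² = 2 × 4.045² = 2 × 16.36 = 32.7.
Round up to the next whole participant.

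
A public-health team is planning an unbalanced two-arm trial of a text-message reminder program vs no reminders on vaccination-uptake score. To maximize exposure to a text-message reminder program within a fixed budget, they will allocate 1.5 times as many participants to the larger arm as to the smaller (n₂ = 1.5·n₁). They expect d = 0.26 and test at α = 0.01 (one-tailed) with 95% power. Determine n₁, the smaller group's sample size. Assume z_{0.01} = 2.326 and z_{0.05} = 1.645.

With allocation ratio k = n₂/n₁ = 1.5, Var(x̄₁−x̄₂) = σ²(1/n₁ + 1/(k·n₁)) = σ²·(k+1)/(k·n₁).
So n₁ = (1 + 1/k)·((z_{α} + z_β)/d)² = 1.667 × (3.971/0.26)².
n₁ = 1.667 × 233.27 = 388.8.
Round up: n₁ = 389, giving n₂ = ⌈1.5 × 389⌉ = ⌈583.5⌉ = 584.

n₁ = 389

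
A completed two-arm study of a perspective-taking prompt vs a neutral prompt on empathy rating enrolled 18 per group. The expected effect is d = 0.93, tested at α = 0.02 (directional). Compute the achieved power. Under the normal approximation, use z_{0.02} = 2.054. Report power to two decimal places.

For two equal groups, power = Φ(d·√(n/2) − z_{α}).
d·√(n/2) = 0.93 × √(18/2) = 0.93 × 3.000 = 2.790.
z_β = 2.790 − 2.054 = 0.736.
Power = Φ(0.736) = 0.769.

power ≈ 0.77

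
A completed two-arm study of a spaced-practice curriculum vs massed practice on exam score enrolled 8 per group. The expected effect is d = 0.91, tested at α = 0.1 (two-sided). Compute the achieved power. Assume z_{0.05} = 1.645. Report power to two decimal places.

For two equal groups, power = Φ(d·√(n/2) − z_{α/2}).
d·√(n/2) = 0.91 × √(8/2) = 0.91 × 2.000 = 1.820.
z_β = 1.820 − 1.645 = 0.175.
Power = Φ(0.175) = 0.569.

power ≈ 0.57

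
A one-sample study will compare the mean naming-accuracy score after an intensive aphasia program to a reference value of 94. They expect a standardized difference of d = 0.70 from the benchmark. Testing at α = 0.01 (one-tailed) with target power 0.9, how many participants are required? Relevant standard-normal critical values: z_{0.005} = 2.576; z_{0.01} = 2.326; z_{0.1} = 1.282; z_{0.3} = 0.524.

n = 27

For a one-sample test: n = ((z_{α} + z_β) / d)².
z_{α} + z_β = 2.326 + 1.282 = 3.608.
n = (3.608 / 0.70)² = 5.154² = 26.57.
Round up.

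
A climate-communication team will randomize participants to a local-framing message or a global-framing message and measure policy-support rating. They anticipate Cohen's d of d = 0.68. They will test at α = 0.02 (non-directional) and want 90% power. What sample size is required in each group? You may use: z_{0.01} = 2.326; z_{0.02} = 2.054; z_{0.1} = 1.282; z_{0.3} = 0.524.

n = 57 per group

For two independent groups with equal n: n = 2·((z_{α/2} + z_β) / d)².
z_{α/2} + z_β = 2.326 + 1.282 = 3.608.
n = 2 × (3.608 / 0.68)² = 2 × 5.306² = 2 × 28.15 = 56.3.
Round up to the next whole participant.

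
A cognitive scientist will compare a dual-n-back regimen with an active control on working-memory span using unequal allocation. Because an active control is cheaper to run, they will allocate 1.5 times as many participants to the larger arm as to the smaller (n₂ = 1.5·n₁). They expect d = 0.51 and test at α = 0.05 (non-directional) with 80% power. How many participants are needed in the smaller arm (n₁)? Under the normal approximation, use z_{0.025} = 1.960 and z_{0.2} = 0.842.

n₁ = 51

With allocation ratio k = n₂/n₁ = 1.5, Var(x̄₁−x̄₂) = σ²(1/n₁ + 1/(k·n₁)) = σ²·(k+1)/(k·n₁).
So n₁ = (1 + 1/k)·((z_{α/2} + z_β)/d)² = 1.667 × (2.802/0.51)².
n₁ = 1.667 × 30.19 = 50.3.
Round up: n₁ = 51, giving n₂ = ⌈1.5 × 51⌉ = ⌈76.5⌉ = 77.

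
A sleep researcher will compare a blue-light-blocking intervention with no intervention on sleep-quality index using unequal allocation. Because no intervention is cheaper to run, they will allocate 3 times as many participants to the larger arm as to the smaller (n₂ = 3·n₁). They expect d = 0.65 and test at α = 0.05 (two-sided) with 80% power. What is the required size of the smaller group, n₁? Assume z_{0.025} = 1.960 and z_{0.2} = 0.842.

n₁ = 25

With allocation ratio k = n₂/n₁ = 3, Var(x̄₁−x̄₂) = σ²(1/n₁ + 1/(k·n₁)) = σ²·(k+1)/(k·n₁).
So n₁ = (1 + 1/k)·((z_{α/2} + z_β)/d)² = 1.333 × (2.802/0.65)².
n₁ = 1.333 × 18.58 = 24.8.
Round up: n₁ = 25, giving n₂ = 3 × 25 = 75.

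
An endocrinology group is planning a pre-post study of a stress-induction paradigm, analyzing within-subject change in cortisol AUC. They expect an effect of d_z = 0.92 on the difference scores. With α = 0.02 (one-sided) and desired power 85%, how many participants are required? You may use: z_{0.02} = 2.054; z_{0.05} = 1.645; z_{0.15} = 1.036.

n = 12 pairs

For a paired (one-sample on differences) test: n = ((z_{α} + z_β) / d)².
z_{α} + z_β = 2.054 + 1.036 = 3.090.
n = (3.090 / 0.92)² = 3.359² = 11.28.
Round up.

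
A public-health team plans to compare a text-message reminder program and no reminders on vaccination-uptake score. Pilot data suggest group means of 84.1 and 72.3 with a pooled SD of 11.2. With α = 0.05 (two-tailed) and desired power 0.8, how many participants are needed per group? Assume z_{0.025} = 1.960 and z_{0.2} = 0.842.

n = 15 per group

Cohen's d = |M₁ − M₂| / SD_pooled = |84.1 − 72.3| / 11.2 = 11.8 / 11.2 = 1.054.
For two independent groups with equal n: n = 2·((z_{α/2} + z_β) / d)².
z_{α/2} + z_β = 1.960 + 0.842 = 2.802.
n = 2 × (2.802 / 1.054)² = 2 × 2.658² = 2 × 7.07 = 14.1.
Round up to the next whole participant.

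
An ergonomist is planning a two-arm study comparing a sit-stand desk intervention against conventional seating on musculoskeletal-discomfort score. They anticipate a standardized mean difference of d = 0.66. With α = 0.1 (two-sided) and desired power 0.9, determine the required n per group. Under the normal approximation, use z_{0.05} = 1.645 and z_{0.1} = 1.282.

For two independent groups with equal n: n = 2·((z_{α/2} + z_β) / d)².
z_{α/2} + z_β = 1.645 + 1.282 = 2.927.
n = 2 × (2.927 / 0.66)² = 2 × 4.435² = 2 × 19.67 = 39.3.
Round up to the next whole participant.

n = 40 per group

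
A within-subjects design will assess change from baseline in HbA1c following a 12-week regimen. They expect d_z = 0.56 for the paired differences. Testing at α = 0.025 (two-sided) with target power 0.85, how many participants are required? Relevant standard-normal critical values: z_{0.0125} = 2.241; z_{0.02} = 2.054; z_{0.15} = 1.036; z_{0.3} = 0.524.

For a paired (one-sample on differences) test: n = ((z_{α/2} + z_β) / d)².
z_{α/2} + z_β = 2.241 + 1.036 = 3.277.
n = (3.277 / 0.56)² = 5.852² = 34.24.
Round up.

n = 35 pairs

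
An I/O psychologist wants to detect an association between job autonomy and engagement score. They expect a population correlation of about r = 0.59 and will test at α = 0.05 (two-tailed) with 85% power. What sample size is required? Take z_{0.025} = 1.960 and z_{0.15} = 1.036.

n = 23

Fisher's z: C = ½·ln((1+r)/(1−r)) = ½·ln(3.8780) = 0.6777.
n = ((z_{α/2} + z_β)/C)² + 3.
(1.960 + 1.036) / 0.6777 = 2.996 / 0.6777 = 4.421.
n = 4.421² + 3 = 19.54 + 3 = 22.5.
Round up.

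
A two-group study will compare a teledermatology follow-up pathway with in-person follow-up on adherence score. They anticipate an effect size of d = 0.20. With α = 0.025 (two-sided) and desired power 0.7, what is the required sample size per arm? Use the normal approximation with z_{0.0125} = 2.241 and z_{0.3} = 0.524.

n = 383 per group

For two independent groups with equal n: n = 2·((z_{α/2} + z_β) / d)².
z_{α/2} + z_β = 2.241 + 0.524 = 2.765.
n = 2 × (2.765 / 0.20)² = 2 × 13.825² = 2 × 191.13 = 382.3.
Round up to the next whole participant.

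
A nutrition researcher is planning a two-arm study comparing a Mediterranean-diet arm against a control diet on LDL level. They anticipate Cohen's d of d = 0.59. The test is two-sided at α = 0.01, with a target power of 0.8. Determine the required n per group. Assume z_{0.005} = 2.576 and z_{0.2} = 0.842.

n = 68 per group

For two independent groups with equal n: n = 2·((z_{α/2} + z_β) / d)².
z_{α/2} + z_β = 2.576 + 0.842 = 3.418.
n = 2 × (3.418 / 0.59)² = 2 × 5.793² = 2 × 33.56 = 67.1.
Round up to the next whole participant.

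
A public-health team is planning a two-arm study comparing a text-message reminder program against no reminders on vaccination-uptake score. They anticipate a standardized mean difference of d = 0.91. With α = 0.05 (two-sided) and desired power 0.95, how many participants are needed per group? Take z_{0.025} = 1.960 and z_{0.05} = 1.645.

For two independent groups with equal n: n = 2·((z_{α/2} + z_β) / d)².
z_{α/2} + z_β = 1.960 + 1.645 = 3.605.
n = 2 × (3.605 / 0.91)² = 2 × 3.962² = 2 × 15.69 = 31.4.
Round up to the next whole participant.

n = 32 per group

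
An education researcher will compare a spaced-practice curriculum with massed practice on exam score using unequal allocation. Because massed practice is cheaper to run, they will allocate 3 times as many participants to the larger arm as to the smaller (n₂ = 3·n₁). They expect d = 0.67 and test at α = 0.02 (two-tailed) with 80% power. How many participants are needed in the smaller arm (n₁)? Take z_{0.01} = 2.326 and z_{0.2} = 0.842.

n₁ = 30

With allocation ratio k = n₂/n₁ = 3, Var(x̄₁−x̄₂) = σ²(1/n₁ + 1/(k·n₁)) = σ²·(k+1)/(k·n₁).
So n₁ = (1 + 1/k)·((z_{α/2} + z_β)/d)² = 1.333 × (3.168/0.67)².
n₁ = 1.333 × 22.36 = 29.8.
Round up: n₁ = 30, giving n₂ = 3 × 30 = 90.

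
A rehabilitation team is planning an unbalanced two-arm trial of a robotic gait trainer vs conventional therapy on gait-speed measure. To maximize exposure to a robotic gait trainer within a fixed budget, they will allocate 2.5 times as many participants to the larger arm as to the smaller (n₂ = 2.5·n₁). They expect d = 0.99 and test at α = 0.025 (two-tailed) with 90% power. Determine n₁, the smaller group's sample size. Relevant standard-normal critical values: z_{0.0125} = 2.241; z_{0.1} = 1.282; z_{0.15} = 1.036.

With allocation ratio k = n₂/n₁ = 2.5, Var(x̄₁−x̄₂) = σ²(1/n₁ + 1/(k·n₁)) = σ²·(k+1)/(k·n₁).
So n₁ = (1 + 1/k)·((z_{α/2} + z_β)/d)² = 1.400 × (3.523/0.99)².
n₁ = 1.400 × 12.66 = 17.7.
Round up: n₁ = 18, giving n₂ = 2.5 × 18 = 45.

n₁ = 18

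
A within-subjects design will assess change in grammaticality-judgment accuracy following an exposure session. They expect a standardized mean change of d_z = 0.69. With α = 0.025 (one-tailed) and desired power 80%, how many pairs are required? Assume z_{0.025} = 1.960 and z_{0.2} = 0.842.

For a paired (one-sample on differences) test: n = ((z_{α} + z_β) / d)².
z_{α} + z_β = 1.960 + 0.842 = 2.802.
n = (2.802 / 0.69)² = 4.061² = 16.49.
Round up.

n = 17 pairs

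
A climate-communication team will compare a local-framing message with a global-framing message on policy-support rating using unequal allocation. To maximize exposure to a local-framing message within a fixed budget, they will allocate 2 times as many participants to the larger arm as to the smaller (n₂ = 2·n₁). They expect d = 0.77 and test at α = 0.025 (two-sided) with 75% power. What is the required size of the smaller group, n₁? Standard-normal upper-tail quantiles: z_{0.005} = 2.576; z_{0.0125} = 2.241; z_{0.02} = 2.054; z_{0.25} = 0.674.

n₁ = 22

With allocation ratio k = n₂/n₁ = 2, Var(x̄₁−x̄₂) = σ²(1/n₁ + 1/(k·n₁)) = σ²·(k+1)/(k·n₁).
So n₁ = (1 + 1/k)·((z_{α/2} + z_β)/d)² = 1.500 × (2.915/0.77)².
n₁ = 1.500 × 14.33 = 21.5.
Round up: n₁ = 22, giving n₂ = 2 × 22 = 44.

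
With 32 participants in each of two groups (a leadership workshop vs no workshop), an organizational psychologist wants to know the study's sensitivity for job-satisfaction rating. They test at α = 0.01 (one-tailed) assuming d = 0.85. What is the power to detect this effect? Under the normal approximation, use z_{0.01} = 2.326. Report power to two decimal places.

For two equal groups, power = Φ(d·√(n/2) − z_{α}).
d·√(n/2) = 0.85 × √(32/2) = 0.85 × 4.000 = 3.400.
z_β = 3.400 − 2.326 = 1.074.
Power = Φ(1.074) = 0.859.

power ≈ 0.86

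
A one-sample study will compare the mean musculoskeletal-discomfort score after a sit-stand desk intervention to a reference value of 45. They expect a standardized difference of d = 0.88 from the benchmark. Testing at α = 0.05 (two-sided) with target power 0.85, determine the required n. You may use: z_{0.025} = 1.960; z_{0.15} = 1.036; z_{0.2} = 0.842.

For a one-sample test: n = ((z_{α/2} + z_β) / d)².
z_{α/2} + z_β = 1.960 + 1.036 = 2.996.
n = (2.996 / 0.88)² = 3.405² = 11.59.
Round up.

n = 12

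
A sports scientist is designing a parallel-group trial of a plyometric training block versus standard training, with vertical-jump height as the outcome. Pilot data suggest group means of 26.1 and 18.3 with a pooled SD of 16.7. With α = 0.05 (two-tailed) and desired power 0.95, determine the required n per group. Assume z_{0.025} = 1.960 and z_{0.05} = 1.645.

Cohen's d = |M₁ − M₂| / SD_pooled = |26.1 − 18.3| / 16.7 = 7.8 / 16.7 = 0.467.
For two independent groups with equal n: n = 2·((z_{α/2} + z_β) / d)².
z_{α/2} + z_β = 1.960 + 1.645 = 3.605.
n = 2 × (3.605 / 0.467)² = 2 × 7.719² = 2 × 59.59 = 119.2.
Round up to the next whole participant.

n = 120 per group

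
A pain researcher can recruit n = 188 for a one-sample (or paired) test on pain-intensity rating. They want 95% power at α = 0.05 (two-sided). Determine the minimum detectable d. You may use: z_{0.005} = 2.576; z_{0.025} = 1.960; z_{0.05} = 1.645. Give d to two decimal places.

For a single sample (or paired design) of n = 188: d_min = (z_{α/2} + z_β)/√n.
z-sum = 1.960 + 1.645 = 3.605.
d_min = 3.605 / √188 = 3.605 / 13.711 = 0.263.

d_min ≈ 0.26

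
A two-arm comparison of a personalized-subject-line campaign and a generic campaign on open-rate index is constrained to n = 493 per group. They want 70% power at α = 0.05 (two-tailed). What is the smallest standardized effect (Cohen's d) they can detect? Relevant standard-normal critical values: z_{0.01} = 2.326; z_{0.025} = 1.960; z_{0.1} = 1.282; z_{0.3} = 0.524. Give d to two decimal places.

d_min ≈ 0.16

For two independent groups of n = 493 each: d_min = (z_{α/2} + z_β)·√(2/n).
z-sum = 1.960 + 0.524 = 2.484.
d_min = 2.484 × √(2/493) = 2.484 × 0.0637 = 0.158.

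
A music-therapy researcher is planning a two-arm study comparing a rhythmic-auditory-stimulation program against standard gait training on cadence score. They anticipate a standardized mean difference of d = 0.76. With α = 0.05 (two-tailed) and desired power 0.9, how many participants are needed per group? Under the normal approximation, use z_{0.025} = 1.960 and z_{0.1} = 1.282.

n = 37 per group

For two independent groups with equal n: n = 2·((z_{α/2} + z_β) / d)².
z_{α/2} + z_β = 1.960 + 1.282 = 3.242.
n = 2 × (3.242 / 0.76)² = 2 × 4.266² = 2 × 18.20 = 36.4.
Round up to the next whole participant.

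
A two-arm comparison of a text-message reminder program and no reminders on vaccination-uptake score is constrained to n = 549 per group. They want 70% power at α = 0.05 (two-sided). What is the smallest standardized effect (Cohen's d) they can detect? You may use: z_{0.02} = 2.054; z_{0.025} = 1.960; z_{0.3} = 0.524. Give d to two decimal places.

For two independent groups of n = 549 each: d_min = (z_{α/2} + z_β)·√(2/n).
z-sum = 1.960 + 0.524 = 2.484.
d_min = 2.484 × √(2/549) = 2.484 × 0.0604 = 0.150.

d_min ≈ 0.15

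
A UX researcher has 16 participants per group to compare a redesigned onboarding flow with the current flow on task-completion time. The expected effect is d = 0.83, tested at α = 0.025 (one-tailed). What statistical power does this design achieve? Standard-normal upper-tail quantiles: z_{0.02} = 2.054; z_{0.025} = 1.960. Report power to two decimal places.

power ≈ 0.65

For two equal groups, power = Φ(d·√(n/2) − z_{α}).
d·√(n/2) = 0.83 × √(16/2) = 0.83 × 2.828 = 2.348.
z_β = 2.348 − 1.960 = 0.388.
Power = Φ(0.388) = 0.651.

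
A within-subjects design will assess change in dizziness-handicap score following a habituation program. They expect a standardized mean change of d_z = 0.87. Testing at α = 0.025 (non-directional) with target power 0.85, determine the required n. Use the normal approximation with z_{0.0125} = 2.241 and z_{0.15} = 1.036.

n = 15 pairs

For a paired (one-sample on differences) test: n = ((z_{α/2} + z_β) / d)².
z_{α/2} + z_β = 2.241 + 1.036 = 3.277.
n = (3.277 / 0.87)² = 3.767² = 14.19.
Round up.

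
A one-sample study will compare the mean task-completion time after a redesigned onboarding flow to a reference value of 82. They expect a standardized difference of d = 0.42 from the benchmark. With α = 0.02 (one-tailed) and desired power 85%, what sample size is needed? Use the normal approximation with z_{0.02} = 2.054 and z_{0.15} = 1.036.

n = 55

For a one-sample test: n = ((z_{α} + z_β) / d)².
z_{α} + z_β = 2.054 + 1.036 = 3.090.
n = (3.090 / 0.42)² = 7.357² = 54.13.
Round up.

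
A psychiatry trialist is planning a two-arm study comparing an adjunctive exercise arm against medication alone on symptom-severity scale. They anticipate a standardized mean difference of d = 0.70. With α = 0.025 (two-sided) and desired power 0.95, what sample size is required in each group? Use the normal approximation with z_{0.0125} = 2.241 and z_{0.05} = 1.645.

n = 62 per group

For two independent groups with equal n: n = 2·((z_{α/2} + z_β) / d)².
z_{α/2} + z_β = 2.241 + 1.645 = 3.886.
n = 2 × (3.886 / 0.70)² = 2 × 5.551² = 2 × 30.82 = 61.6.
Round up to the next whole participant.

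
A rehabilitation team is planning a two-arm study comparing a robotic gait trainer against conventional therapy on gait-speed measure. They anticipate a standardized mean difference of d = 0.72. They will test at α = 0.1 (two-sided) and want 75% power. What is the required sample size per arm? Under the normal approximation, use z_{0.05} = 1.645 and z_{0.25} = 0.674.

n = 21 per group

For two independent groups with equal n: n = 2·((z_{α/2} + z_β) / d)².
z_{α/2} + z_β = 1.645 + 0.674 = 2.319.
n = 2 × (2.319 / 0.72)² = 2 × 3.221² = 2 × 10.37 = 20.7.
Round up to the next whole participant.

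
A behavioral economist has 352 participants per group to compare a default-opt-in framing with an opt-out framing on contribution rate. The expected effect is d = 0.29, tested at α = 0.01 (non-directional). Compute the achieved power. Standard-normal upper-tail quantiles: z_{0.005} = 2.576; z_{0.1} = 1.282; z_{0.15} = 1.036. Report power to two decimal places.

power ≈ 0.90

For two equal groups, power = Φ(d·√(n/2) − z_{α/2}).
d·√(n/2) = 0.29 × √(352/2) = 0.29 × 13.266 = 3.847.
z_β = 3.847 − 2.576 = 1.271.
Power = Φ(1.271) = 0.898.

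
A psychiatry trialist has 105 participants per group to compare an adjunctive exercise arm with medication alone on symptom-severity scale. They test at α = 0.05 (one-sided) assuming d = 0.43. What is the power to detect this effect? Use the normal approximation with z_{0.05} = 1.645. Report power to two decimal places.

For two equal groups, power = Φ(d·√(n/2) − z_{α}).
d·√(n/2) = 0.43 × √(105/2) = 0.43 × 7.246 = 3.116.
z_β = 3.116 − 1.645 = 1.471.
Power = Φ(1.471) = 0.929.

power ≈ 0.93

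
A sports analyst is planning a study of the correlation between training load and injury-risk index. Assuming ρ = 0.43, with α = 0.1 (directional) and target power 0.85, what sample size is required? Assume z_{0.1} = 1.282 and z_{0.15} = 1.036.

n = 29

Fisher's z: C = ½·ln((1+r)/(1−r)) = ½·ln(2.5088) = 0.4599.
n = ((z_{α} + z_β)/C)² + 3.
(1.282 + 1.036) / 0.4599 = 2.318 / 0.4599 = 5.040.
n = 5.040² + 3 = 25.40 + 3 = 28.4.
Round up.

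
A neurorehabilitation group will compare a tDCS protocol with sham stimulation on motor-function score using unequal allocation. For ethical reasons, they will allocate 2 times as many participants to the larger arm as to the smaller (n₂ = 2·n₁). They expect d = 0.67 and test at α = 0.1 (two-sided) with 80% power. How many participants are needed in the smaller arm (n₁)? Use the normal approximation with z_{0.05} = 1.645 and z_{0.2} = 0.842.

With allocation ratio k = n₂/n₁ = 2, Var(x̄₁−x̄₂) = σ²(1/n₁ + 1/(k·n₁)) = σ²·(k+1)/(k·n₁).
So n₁ = (1 + 1/k)·((z_{α/2} + z_β)/d)² = 1.500 × (2.487/0.67)².
n₁ = 1.500 × 13.78 = 20.7.
Round up: n₁ = 21, giving n₂ = 2 × 21 = 42.

n₁ = 21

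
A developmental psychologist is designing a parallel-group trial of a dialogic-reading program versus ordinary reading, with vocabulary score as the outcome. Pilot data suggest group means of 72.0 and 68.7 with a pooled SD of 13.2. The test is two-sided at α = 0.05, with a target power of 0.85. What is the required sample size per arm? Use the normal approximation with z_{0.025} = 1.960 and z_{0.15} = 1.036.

Cohen's d = |M₁ − M₂| / SD_pooled = |72.0 − 68.7| / 13.2 = 3.3 / 13.2 = 0.250.
For two independent groups with equal n: n = 2·((z_{α/2} + z_β) / d)².
z_{α/2} + z_β = 1.960 + 1.036 = 2.996.
n = 2 × (2.996 / 0.250)² = 2 × 11.984² = 2 × 143.62 = 287.2.
Round up to the next whole participant.

n = 288 per group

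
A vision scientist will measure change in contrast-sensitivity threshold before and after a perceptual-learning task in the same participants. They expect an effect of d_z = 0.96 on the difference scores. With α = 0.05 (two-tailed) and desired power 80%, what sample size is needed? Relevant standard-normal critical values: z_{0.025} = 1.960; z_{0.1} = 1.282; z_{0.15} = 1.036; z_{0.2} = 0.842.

n = 9 pairs

For a paired (one-sample on differences) test: n = ((z_{α/2} + z_β) / d)².
z_{α/2} + z_β = 1.960 + 0.842 = 2.802.
n = (2.802 / 0.96)² = 2.919² = 8.52.
Round up.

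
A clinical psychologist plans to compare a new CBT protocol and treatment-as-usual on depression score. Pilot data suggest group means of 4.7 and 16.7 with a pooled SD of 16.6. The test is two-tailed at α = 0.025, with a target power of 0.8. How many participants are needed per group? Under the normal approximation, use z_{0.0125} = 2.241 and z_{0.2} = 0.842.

Cohen's d = |M₁ − M₂| / SD_pooled = |4.7 − 16.7| / 16.6 = 12.0 / 16.6 = 0.723.
For two independent groups with equal n: n = 2·((z_{α/2} + z_β) / d)².
z_{α/2} + z_β = 2.241 + 0.842 = 3.083.
n = 2 × (3.083 / 0.723)² = 2 × 4.264² = 2 × 18.18 = 36.4.
Round up to the next whole participant.

n = 37 per group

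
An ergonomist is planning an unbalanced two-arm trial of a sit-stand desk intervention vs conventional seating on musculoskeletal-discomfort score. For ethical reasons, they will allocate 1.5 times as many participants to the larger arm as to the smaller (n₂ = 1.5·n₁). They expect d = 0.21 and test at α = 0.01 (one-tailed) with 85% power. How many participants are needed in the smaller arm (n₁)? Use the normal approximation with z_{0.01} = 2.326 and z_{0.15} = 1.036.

n₁ = 428

With allocation ratio k = n₂/n₁ = 1.5, Var(x̄₁−x̄₂) = σ²(1/n₁ + 1/(k·n₁)) = σ²·(k+1)/(k·n₁).
So n₁ = (1 + 1/k)·((z_{α} + z_β)/d)² = 1.667 × (3.362/0.21)².
n₁ = 1.667 × 256.30 = 427.2.
Round up: n₁ = 428, giving n₂ = 1.5 × 428 = 642.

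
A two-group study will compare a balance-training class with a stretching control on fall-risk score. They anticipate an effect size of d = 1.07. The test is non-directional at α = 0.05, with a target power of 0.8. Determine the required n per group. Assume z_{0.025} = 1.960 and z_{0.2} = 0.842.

n = 14 per group

For two independent groups with equal n: n = 2·((z_{α/2} + z_β) / d)².
z_{α/2} + z_β = 1.960 + 0.842 = 2.802.
n = 2 × (2.802 / 1.07)² = 2 × 2.619² = 2 × 6.86 = 13.7.
Round up to the next whole participant.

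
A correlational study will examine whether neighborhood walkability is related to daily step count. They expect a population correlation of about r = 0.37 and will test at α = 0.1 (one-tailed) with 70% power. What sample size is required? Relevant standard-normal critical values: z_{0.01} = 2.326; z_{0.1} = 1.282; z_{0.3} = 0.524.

Fisher's z: C = ½·ln((1+r)/(1−r)) = ½·ln(2.1746) = 0.3884.
n = ((z_{α} + z_β)/C)² + 3.
(1.282 + 0.524) / 0.3884 = 1.806 / 0.3884 = 4.650.
n = 4.650² + 3 = 21.62 + 3 = 24.6.
Round up.

n = 25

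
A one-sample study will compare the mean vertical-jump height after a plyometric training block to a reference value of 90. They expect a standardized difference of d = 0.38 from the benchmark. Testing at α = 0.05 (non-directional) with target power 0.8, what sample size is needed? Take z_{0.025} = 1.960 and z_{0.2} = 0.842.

n = 55

For a one-sample test: n = ((z_{α/2} + z_β) / d)².
z_{α/2} + z_β = 1.960 + 0.842 = 2.802.
n = (2.802 / 0.38)² = 7.374² = 54.37.
Round up.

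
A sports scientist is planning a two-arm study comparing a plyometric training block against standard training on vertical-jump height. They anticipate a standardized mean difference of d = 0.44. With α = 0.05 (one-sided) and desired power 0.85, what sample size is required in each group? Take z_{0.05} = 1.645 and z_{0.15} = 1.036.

For two independent groups with equal n: n = 2·((z_{α} + z_β) / d)².
z_{α} + z_β = 1.645 + 1.036 = 2.681.
n = 2 × (2.681 / 0.44)² = 2 × 6.093² = 2 × 37.13 = 74.3.
Round up to the next whole participant.

n = 75 per group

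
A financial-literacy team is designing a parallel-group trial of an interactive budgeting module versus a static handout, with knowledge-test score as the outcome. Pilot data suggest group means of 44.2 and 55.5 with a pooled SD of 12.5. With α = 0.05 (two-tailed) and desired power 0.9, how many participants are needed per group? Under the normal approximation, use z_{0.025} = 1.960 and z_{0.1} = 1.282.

n = 26 per group

Cohen's d = |M₁ − M₂| / SD_pooled = |44.2 − 55.5| / 12.5 = 11.3 / 12.5 = 0.904.
For two independent groups with equal n: n = 2·((z_{α/2} + z_β) / d)².
z_{α/2} + z_β = 1.960 + 1.282 = 3.242.
n = 2 × (3.242 / 0.904)² = 2 × 3.586² = 2 × 12.86 = 25.7.
Round up to the next whole participant.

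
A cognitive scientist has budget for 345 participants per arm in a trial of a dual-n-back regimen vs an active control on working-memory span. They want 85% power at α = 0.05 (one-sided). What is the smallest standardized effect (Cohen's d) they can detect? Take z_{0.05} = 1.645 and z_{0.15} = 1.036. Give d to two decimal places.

For two independent groups of n = 345 each: d_min = (z_{α} + z_β)·√(2/n).
z-sum = 1.645 + 1.036 = 2.681.
d_min = 2.681 × √(2/345) = 2.681 × 0.0761 = 0.204.

d_min ≈ 0.20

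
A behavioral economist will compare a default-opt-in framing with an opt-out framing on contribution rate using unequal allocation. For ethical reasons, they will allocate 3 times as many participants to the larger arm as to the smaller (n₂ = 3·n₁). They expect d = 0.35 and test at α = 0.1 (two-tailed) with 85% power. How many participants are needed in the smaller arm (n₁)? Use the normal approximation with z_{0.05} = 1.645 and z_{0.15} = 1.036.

n₁ = 79

With allocation ratio k = n₂/n₁ = 3, Var(x̄₁−x̄₂) = σ²(1/n₁ + 1/(k·n₁)) = σ²·(k+1)/(k·n₁).
So n₁ = (1 + 1/k)·((z_{α/2} + z_β)/d)² = 1.333 × (2.681/0.35)².
n₁ = 1.333 × 58.68 = 78.2.
Round up: n₁ = 79, giving n₂ = 3 × 79 = 237.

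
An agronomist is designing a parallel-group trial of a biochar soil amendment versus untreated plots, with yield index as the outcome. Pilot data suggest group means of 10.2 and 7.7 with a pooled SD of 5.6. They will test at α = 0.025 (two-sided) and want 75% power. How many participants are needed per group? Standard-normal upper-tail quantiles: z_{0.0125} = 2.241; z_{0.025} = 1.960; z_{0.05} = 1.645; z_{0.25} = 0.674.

Cohen's d = |M₁ − M₂| / SD_pooled = |10.2 − 7.7| / 5.6 = 2.5 / 5.6 = 0.446.
For two independent groups with equal n: n = 2·((z_{α/2} + z_β) / d)².
z_{α/2} + z_β = 2.241 + 0.674 = 2.915.
n = 2 × (2.915 / 0.446)² = 2 × 6.536² = 2 × 42.72 = 85.4.
Round up to the next whole participant.

n = 86 per group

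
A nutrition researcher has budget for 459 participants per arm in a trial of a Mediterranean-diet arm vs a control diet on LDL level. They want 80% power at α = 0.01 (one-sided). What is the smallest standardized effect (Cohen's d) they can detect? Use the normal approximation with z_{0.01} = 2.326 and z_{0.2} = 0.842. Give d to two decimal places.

For two independent groups of n = 459 each: d_min = (z_{α} + z_β)·√(2/n).
z-sum = 2.326 + 0.842 = 3.168.
d_min = 3.168 × √(2/459) = 3.168 × 0.0660 = 0.209.

d_min ≈ 0.21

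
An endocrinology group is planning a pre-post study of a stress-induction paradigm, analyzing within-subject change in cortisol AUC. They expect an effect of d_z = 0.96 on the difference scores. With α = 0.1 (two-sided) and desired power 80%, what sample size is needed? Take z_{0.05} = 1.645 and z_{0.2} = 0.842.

For a paired (one-sample on differences) test: n = ((z_{α/2} + z_β) / d)².
z_{α/2} + z_β = 1.645 + 0.842 = 2.487.
n = (2.487 / 0.96)² = 2.591² = 6.71.
Round up.

n = 7 pairs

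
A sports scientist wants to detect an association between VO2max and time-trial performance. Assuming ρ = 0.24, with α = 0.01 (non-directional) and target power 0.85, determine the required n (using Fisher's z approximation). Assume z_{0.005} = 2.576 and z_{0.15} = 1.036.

Fisher's z: C = ½·ln((1+r)/(1−r)) = ½·ln(1.6316) = 0.2448.
n = ((z_{α/2} + z_β)/C)² + 3.
(2.576 + 1.036) / 0.2448 = 3.612 / 0.2448 = 14.755.
n = 14.755² + 3 = 217.71 + 3 = 220.7.
Round up.

n = 221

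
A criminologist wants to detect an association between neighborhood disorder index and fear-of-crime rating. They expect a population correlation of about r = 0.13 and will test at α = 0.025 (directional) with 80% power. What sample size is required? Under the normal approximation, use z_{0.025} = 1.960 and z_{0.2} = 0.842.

Fisher's z: C = ½·ln((1+r)/(1−r)) = ½·ln(1.2989) = 0.1307.
n = ((z_{α} + z_β)/C)² + 3.
(1.960 + 0.842) / 0.1307 = 2.802 / 0.1307 = 21.438.
n = 21.438² + 3 = 459.61 + 3 = 462.6.
Round up.

n = 463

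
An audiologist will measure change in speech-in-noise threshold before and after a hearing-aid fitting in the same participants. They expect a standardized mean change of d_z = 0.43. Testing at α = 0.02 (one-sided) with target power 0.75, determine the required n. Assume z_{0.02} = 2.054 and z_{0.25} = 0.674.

For a paired (one-sample on differences) test: n = ((z_{α} + z_β) / d)².
z_{α} + z_β = 2.054 + 0.674 = 2.728.
n = (2.728 / 0.43)² = 6.344² = 40.25.
Round up.

n = 41 pairs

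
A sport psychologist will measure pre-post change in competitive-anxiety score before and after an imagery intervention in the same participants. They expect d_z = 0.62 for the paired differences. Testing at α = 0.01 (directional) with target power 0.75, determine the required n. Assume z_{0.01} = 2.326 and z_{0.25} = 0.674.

For a paired (one-sample on differences) test: n = ((z_{α} + z_β) / d)².
z_{α} + z_β = 2.326 + 0.674 = 3.000.
n = (3.000 / 0.62)² = 4.839² = 23.41.
Round up.

n = 24 pairs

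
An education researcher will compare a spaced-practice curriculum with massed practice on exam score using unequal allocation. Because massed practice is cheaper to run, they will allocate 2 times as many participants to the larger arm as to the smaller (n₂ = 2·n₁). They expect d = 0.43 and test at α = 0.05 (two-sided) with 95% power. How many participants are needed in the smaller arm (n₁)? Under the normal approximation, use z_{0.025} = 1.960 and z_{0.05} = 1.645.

n₁ = 106

With allocation ratio k = n₂/n₁ = 2, Var(x̄₁−x̄₂) = σ²(1/n₁ + 1/(k·n₁)) = σ²·(k+1)/(k·n₁).
So n₁ = (1 + 1/k)·((z_{α/2} + z_β)/d)² = 1.500 × (3.605/0.43)².
n₁ = 1.500 × 70.29 = 105.4.
Round up: n₁ = 106, giving n₂ = 2 × 106 = 212.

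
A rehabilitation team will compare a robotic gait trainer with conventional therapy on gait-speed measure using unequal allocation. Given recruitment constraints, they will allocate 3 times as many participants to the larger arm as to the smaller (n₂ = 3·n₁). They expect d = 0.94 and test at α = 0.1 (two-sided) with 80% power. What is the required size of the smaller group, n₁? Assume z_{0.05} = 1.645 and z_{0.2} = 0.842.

n₁ = 10

With allocation ratio k = n₂/n₁ = 3, Var(x̄₁−x̄₂) = σ²(1/n₁ + 1/(k·n₁)) = σ²·(k+1)/(k·n₁).
So n₁ = (1 + 1/k)·((z_{α/2} + z_β)/d)² = 1.333 × (2.487/0.94)².
n₁ = 1.333 × 7.00 = 9.3.
Round up: n₁ = 10, giving n₂ = 3 × 10 = 30.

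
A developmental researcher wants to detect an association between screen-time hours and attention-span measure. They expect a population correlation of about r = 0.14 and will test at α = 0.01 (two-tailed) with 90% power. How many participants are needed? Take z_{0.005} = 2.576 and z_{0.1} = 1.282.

n = 753

Fisher's z: C = ½·ln((1+r)/(1−r)) = ½·ln(1.3256) = 0.1409.
n = ((z_{α/2} + z_β)/C)² + 3.
(2.576 + 1.282) / 0.1409 = 3.858 / 0.1409 = 27.381.
n = 27.381² + 3 = 749.73 + 3 = 752.7.
Round up.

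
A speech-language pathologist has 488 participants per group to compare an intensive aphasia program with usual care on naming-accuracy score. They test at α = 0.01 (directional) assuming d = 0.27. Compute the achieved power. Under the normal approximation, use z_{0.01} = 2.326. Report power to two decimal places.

For two equal groups, power = Φ(d·√(n/2) − z_{α}).
d·√(n/2) = 0.27 × √(488/2) = 0.27 × 15.620 = 4.218.
z_β = 4.218 − 2.326 = 1.892.
Power = Φ(1.892) = 0.971.

power ≈ 0.97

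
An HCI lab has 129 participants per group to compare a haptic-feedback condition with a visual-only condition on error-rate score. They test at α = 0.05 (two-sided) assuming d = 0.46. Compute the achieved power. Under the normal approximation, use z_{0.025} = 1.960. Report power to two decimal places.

For two equal groups, power = Φ(d·√(n/2) − z_{α/2}).
d·√(n/2) = 0.46 × √(129/2) = 0.46 × 8.031 = 3.694.
z_β = 3.694 − 1.960 = 1.734.
Power = Φ(1.734) = 0.959.

power ≈ 0.96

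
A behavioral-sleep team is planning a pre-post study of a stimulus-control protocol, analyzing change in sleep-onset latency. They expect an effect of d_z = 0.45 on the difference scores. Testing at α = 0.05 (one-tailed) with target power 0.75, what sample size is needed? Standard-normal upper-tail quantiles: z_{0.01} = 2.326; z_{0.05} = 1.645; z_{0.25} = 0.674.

n = 27 pairs

For a paired (one-sample on differences) test: n = ((z_{α} + z_β) / d)².
z_{α} + z_β = 1.645 + 0.674 = 2.319.
n = (2.319 / 0.45)² = 5.153² = 26.56.
Round up.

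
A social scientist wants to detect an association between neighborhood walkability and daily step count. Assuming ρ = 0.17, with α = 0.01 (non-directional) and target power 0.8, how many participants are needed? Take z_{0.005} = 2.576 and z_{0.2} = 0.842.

Fisher's z: C = ½·ln((1+r)/(1−r)) = ½·ln(1.4096) = 0.1717.
n = ((z_{α/2} + z_β)/C)² + 3.
(2.576 + 0.842) / 0.1717 = 3.418 / 0.1717 = 19.907.
n = 19.907² + 3 = 396.28 + 3 = 399.3.
Round up.

n = 400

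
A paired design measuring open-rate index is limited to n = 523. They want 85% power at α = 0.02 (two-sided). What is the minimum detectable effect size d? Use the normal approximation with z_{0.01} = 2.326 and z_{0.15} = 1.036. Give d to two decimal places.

For a single sample (or paired design) of n = 523: d_min = (z_{α/2} + z_β)/√n.
z-sum = 2.326 + 1.036 = 3.362.
d_min = 3.362 / √523 = 3.362 / 22.869 = 0.147.

d_min ≈ 0.15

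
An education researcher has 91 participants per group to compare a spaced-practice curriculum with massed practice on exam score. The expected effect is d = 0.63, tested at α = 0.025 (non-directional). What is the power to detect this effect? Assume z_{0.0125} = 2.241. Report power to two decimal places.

power ≈ 0.98

For two equal groups, power = Φ(d·√(n/2) − z_{α/2}).
d·√(n/2) = 0.63 × √(91/2) = 0.63 × 6.745 = 4.250.
z_β = 4.250 − 2.241 = 2.009.
Power = Φ(2.009) = 0.978.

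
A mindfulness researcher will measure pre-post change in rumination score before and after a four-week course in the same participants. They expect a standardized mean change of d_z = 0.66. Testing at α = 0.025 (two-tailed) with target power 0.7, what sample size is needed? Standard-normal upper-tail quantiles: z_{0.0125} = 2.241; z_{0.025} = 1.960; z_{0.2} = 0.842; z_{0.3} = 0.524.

For a paired (one-sample on differences) test: n = ((z_{α/2} + z_β) / d)².
z_{α/2} + z_β = 2.241 + 0.524 = 2.765.
n = (2.765 / 0.66)² = 4.189² = 17.55.
Round up.

n = 18 pairs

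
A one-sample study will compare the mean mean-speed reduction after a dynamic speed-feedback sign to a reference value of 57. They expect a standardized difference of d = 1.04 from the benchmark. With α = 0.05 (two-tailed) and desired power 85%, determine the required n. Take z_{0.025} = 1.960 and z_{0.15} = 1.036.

n = 9

For a one-sample test: n = ((z_{α/2} + z_β) / d)².
z_{α/2} + z_β = 1.960 + 1.036 = 2.996.
n = (2.996 / 1.04)² = 2.881² = 8.30.
Round up.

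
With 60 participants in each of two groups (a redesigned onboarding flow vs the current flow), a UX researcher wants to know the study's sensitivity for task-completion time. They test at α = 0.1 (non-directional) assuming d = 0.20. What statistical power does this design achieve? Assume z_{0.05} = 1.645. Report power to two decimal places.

For two equal groups, power = Φ(d·√(n/2) − z_{α/2}).
d·√(n/2) = 0.20 × √(60/2) = 0.20 × 5.477 = 1.095.
z_β = 1.095 − 1.645 = -0.550.
Power = Φ(-0.550) = 0.291.

power ≈ 0.29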